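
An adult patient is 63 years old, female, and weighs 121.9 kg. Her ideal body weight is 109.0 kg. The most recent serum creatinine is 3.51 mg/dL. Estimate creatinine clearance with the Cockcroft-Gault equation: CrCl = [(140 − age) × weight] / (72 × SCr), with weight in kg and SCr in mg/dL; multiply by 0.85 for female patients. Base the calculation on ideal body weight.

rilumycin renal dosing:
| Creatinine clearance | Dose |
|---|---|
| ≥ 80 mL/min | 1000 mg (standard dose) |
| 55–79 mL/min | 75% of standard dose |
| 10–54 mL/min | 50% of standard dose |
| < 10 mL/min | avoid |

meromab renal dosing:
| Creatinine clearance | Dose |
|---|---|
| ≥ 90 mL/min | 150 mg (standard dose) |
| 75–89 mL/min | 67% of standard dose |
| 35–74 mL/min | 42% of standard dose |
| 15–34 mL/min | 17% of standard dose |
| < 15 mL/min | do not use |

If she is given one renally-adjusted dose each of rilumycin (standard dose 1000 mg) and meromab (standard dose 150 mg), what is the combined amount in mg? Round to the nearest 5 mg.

CrCl = (140 − 63) × 109 / (72 × 3.51) × 0.85 = 8393.0 / 252.72 × 0.85 ≈ 28.2 mL/min
CrCl ≈ 28 mL/min.
rilumycin: 10–54 mL/min → 50% of 1000 mg = 500 mg.
meromab: 15–34 mL/min → 17% of 150 mg = 25.5 mg.
Total = 500 + 25.5 = 525.5 mg.

525 mg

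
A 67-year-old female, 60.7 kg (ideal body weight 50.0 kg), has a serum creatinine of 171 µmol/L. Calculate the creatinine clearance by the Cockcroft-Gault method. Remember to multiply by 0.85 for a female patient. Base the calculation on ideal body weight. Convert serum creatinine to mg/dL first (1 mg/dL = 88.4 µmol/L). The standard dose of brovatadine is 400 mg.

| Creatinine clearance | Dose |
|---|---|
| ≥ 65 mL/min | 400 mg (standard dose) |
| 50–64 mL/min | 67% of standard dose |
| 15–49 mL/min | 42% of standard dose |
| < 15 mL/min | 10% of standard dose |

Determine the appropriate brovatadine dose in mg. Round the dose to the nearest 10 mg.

SCr = 171 / 88.4 = 1.934 mg/dL
CrCl = (140 − 67) × 50 / (72 × 1.934) × 0.85 = 3650.0 / 139.25 × 0.85 ≈ 22.3 mL/min
CrCl ≈ 22 mL/min → bracket 15–49 mL/min.
42% of 400 mg = 168 mg → 170 mg

170 mg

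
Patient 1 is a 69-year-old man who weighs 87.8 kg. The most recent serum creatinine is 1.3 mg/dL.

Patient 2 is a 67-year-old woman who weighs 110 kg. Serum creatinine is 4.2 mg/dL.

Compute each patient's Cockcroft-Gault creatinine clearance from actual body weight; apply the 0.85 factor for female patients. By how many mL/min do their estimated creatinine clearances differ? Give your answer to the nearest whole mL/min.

Patient 1: CrCl = (140 − 69) × 87.8 / (72 × 1.3) = 6233.8 / 93.60 ≈ 66.6 mL/min
Patient 2: CrCl = (140 − 67) × 110 / (72 × 4.2) × 0.85 = 8030.0 / 302.40 × 0.85 ≈ 22.6 mL/min
|66.6 − 22.6| = 44.0 mL/min

44 mL/min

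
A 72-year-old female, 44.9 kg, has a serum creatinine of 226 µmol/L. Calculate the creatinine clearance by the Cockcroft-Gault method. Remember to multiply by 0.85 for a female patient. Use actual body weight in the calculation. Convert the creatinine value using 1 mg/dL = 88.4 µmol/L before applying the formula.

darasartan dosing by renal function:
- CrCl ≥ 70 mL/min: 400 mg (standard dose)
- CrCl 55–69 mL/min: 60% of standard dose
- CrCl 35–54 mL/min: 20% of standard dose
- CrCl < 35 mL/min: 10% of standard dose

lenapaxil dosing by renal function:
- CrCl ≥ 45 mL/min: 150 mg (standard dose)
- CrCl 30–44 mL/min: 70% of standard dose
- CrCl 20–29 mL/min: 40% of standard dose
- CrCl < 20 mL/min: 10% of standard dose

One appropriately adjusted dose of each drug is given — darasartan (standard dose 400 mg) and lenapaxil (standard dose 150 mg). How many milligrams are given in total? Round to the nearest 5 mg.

SCr = 226 / 88.4 = 2.557 mg/dL
CrCl = (140 − 72) × 44.9 / (72 × 2.557) × 0.85 = 3053.2 / 184.10 × 0.85 ≈ 14.1 mL/min
CrCl ≈ 14 mL/min.
darasartan: < 35 mL/min → 10% of 400 mg = 40 mg.
lenapaxil: < 20 mL/min → 10% of 150 mg = 15 mg.
Total = 40 + 15 = 55 mg.

55 mg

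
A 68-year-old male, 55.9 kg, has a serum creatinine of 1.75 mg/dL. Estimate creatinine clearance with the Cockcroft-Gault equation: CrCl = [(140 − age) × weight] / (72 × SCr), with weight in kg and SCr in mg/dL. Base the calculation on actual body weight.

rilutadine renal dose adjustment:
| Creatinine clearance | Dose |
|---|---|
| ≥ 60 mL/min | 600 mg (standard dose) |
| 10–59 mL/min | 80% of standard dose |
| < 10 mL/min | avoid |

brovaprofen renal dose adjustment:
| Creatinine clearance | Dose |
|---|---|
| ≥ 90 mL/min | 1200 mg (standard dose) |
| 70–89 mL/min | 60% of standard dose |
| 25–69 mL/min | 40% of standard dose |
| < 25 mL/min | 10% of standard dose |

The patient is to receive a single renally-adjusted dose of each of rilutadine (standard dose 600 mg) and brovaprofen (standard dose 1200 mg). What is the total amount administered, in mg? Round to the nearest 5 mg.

CrCl = (140 − 68) × 55.9 / (72 × 1.75) = 4024.8 / 126.00 ≈ 31.9 mL/min
CrCl ≈ 32 mL/min.
rilutadine: 10–59 mL/min → 80% of 600 mg = 480 mg.
brovaprofen: 25–69 mL/min → 40% of 1200 mg = 480 mg.
Total = 480 + 480 = 960 mg.

960 mg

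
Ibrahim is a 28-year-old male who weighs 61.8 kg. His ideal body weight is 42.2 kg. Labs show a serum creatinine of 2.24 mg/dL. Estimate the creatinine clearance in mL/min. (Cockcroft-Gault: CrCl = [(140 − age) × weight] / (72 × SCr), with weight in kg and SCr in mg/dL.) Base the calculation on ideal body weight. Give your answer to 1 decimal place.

29.3 mL/min

CrCl = (140 − 28) × 42.2 / (72 × 2.24) = 4726.4 / 161.28 ≈ 29.3 mL/min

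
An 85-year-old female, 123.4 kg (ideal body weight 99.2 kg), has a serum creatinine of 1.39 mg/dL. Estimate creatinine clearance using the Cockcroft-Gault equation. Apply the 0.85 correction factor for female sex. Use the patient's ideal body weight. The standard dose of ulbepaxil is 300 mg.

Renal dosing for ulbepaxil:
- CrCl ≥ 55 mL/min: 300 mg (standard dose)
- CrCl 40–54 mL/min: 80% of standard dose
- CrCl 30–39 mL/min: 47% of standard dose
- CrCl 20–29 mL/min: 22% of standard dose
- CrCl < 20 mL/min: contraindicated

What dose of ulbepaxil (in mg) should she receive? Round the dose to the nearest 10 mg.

CrCl = (140 − 85) × 99.2 / (72 × 1.39) × 0.85 = 5456.0 / 100.08 × 0.85 ≈ 46.3 mL/min
CrCl ≈ 46 mL/min → bracket 40–54 mL/min.
80% of 300 mg = 240 mg

240 mg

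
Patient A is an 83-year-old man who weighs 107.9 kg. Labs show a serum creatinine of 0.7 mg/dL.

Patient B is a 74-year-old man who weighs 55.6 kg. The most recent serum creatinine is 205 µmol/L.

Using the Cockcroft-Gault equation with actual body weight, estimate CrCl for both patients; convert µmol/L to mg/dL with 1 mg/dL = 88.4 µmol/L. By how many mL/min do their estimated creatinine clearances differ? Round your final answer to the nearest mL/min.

Patient A: CrCl = (140 − 83) × 107.9 / (72 × 0.7) = 6150.3 / 50.40 ≈ 122.0 mL/min
Patient B: SCr = 205 / 88.4 = 2.319 mg/dL
Patient B: CrCl = (140 − 74) × 55.6 / (72 × 2.319) = 3669.6 / 166.97 ≈ 22.0 mL/min
|122.0 − 22.0| = 100.0 mL/min

100 mL/min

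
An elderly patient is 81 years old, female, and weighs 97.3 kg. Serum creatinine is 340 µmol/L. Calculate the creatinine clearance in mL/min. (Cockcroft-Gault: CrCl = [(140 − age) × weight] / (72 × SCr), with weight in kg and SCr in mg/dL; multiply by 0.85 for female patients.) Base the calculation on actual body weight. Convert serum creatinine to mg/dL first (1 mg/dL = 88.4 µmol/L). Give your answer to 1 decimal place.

17.6 mL/min

SCr = 340 / 88.4 = 3.846 mg/dL
CrCl = (140 − 81) × 97.3 / (72 × 3.846) × 0.85 = 5740.7 / 276.91 × 0.85 ≈ 17.6 mL/min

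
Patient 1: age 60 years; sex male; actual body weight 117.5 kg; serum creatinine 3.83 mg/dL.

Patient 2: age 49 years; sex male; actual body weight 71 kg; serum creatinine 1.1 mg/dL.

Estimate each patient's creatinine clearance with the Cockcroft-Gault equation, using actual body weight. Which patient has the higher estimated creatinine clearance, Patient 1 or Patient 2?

Patient 2

Patient 1: CrCl = (140 − 60) × 117.5 / (72 × 3.83) = 9400.0 / 275.76 ≈ 34.1 mL/min
Patient 2: CrCl = (140 − 49) × 71 / (72 × 1.1) = 6461.0 / 79.20 ≈ 81.6 mL/min
34.1 vs 81.6 mL/min → Patient 2 is higher.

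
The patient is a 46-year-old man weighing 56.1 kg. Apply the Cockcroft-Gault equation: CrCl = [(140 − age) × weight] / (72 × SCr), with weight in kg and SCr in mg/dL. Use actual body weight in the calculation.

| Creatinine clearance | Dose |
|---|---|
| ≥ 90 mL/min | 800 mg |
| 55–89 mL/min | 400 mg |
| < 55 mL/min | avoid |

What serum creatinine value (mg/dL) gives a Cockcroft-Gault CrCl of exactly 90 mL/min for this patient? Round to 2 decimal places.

0.81 mg/dL

Standard dose requires CrCl ≥ 90 mL/min.
Set (140 − 46) × 56.1 / (72 × SCr) = 90
SCr = (140 − 46) × 56.1 / (72 × 90) = 0.814 mg/dL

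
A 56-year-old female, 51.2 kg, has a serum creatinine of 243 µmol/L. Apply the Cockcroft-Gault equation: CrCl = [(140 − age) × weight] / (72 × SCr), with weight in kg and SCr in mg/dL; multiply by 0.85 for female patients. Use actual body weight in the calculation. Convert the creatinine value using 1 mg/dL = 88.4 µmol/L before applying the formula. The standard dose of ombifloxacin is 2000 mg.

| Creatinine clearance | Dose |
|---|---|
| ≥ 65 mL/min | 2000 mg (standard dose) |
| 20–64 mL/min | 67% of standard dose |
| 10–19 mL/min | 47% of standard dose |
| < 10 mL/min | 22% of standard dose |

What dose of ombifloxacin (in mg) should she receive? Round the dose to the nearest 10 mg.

940 mg

SCr = 243 / 88.4 = 2.749 mg/dL
CrCl = (140 − 56) × 51.2 / (72 × 2.749) × 0.85 = 4300.8 / 197.93 × 0.85 ≈ 18.5 mL/min
CrCl ≈ 18 mL/min → bracket 10–19 mL/min.
47% of 2000 mg = 940 mg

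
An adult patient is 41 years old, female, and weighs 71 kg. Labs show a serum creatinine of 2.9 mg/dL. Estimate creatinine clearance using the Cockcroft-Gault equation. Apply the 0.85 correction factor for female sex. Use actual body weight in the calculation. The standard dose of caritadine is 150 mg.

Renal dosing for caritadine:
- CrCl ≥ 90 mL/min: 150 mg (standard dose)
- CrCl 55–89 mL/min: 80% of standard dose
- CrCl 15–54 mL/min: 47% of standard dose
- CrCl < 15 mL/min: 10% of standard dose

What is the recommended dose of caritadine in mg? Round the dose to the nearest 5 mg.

CrCl = (140 − 41) × 71 / (72 × 2.9) × 0.85 = 7029.0 / 208.80 × 0.85 ≈ 28.6 mL/min
CrCl ≈ 29 mL/min → bracket 15–54 mL/min.
47% of 150 mg = 70.5 mg → 70 mg

70 mg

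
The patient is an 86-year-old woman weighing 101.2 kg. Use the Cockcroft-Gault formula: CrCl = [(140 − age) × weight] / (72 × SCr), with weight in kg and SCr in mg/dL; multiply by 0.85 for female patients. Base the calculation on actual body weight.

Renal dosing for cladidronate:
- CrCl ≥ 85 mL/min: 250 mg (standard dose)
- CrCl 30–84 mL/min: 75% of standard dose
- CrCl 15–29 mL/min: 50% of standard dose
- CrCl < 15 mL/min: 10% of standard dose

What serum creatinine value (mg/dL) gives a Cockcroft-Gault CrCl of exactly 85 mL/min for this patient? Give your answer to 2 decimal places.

Standard dose requires CrCl ≥ 85 mL/min.
Set (140 − 86) × 101.2 × 0.85 / (72 × SCr) = 85
SCr = (140 − 86) × 101.2 × 0.85 / (72 × 85) = 0.759 mg/dL

0.76 mg/dL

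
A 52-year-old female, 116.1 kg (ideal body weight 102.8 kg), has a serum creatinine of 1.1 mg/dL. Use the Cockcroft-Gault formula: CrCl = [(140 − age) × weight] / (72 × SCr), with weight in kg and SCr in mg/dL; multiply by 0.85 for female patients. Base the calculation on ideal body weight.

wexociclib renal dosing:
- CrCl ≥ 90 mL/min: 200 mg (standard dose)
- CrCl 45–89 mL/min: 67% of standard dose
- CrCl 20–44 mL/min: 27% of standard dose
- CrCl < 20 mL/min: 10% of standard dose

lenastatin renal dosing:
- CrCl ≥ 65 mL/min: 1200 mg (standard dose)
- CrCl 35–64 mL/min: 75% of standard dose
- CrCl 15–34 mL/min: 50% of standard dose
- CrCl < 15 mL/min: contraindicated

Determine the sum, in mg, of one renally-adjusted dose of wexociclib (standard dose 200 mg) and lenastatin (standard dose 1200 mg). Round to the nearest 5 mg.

CrCl = (140 − 52) × 102.8 / (72 × 1.1) × 0.85 = 9046.4 / 79.20 × 0.85 ≈ 97.1 mL/min
CrCl ≈ 97 mL/min.
wexociclib: ≥ 90 mL/min → 100% of 200 mg = 200 mg.
lenastatin: ≥ 65 mL/min → 100% of 1200 mg = 1200 mg.
Total = 200 + 1200 = 1400 mg.

1400 mg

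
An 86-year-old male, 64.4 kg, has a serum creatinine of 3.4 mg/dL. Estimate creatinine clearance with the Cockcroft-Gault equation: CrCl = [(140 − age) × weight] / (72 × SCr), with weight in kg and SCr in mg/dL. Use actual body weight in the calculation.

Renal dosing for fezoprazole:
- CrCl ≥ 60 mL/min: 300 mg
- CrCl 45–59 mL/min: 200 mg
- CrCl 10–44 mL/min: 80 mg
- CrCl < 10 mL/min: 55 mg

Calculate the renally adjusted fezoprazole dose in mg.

CrCl = (140 − 86) × 64.4 / (72 × 3.4) = 3477.6 / 244.80 ≈ 14.2 mL/min
CrCl ≈ 14 mL/min → bracket 10–44 mL/min.
Dose for this bracket: 80 mg.

80 mg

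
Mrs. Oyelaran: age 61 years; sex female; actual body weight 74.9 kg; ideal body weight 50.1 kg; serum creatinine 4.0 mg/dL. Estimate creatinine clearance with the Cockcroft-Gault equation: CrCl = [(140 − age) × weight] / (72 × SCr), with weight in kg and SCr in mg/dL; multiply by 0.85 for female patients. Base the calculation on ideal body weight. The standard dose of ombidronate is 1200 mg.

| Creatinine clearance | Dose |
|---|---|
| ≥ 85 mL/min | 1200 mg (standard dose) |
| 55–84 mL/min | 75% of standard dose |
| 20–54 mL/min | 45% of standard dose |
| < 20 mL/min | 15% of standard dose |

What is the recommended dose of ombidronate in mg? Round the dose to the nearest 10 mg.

180 mg

CrCl = (140 − 61) × 50.1 / (72 × 4) × 0.85 = 3957.9 / 288.00 × 0.85 ≈ 11.7 mL/min
CrCl ≈ 12 mL/min → bracket < 20 mL/min.
15% of 1200 mg = 180 mg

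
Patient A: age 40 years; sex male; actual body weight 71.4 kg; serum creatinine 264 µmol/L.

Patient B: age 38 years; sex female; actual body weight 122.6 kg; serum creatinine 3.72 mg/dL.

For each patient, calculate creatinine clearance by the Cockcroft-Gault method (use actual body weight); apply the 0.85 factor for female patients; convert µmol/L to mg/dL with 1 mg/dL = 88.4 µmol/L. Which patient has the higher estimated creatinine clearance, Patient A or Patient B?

Patient A: SCr = 264 / 88.4 = 2.986 mg/dL
Patient A: CrCl = (140 − 40) × 71.4 / (72 × 2.986) = 7140.0 / 214.99 ≈ 33.2 mL/min
Patient B: CrCl = (140 − 38) × 122.6 / (72 × 3.72) × 0.85 = 12505.2 / 267.84 × 0.85 ≈ 39.7 mL/min
33.2 vs 39.7 mL/min → Patient B is higher.

Patient B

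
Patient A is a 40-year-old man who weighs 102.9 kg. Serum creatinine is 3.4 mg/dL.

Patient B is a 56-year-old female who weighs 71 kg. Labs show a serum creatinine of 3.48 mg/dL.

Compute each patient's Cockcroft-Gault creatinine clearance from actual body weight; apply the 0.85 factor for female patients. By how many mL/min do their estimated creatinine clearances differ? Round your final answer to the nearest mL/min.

22 mL/min

Patient A: CrCl = (140 − 40) × 102.9 / (72 × 3.4) = 10290.0 / 244.80 ≈ 42.0 mL/min
Patient B: CrCl = (140 − 56) × 71 / (72 × 3.48) × 0.85 = 5964.0 / 250.56 × 0.85 ≈ 20.2 mL/min
|42.0 − 20.2| = 21.8 mL/min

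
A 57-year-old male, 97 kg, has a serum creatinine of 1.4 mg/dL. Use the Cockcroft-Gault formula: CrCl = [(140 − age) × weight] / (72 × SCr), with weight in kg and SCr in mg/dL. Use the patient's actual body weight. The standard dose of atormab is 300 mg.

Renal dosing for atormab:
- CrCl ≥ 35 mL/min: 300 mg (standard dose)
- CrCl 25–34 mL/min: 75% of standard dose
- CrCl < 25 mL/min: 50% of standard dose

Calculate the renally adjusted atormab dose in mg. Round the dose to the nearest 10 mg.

CrCl = (140 − 57) × 97 / (72 × 1.4) = 8051.0 / 100.80 ≈ 79.9 mL/min
CrCl ≈ 80 mL/min → bracket ≥ 35 mL/min.
100% of 300 mg = 300 mg

300 mg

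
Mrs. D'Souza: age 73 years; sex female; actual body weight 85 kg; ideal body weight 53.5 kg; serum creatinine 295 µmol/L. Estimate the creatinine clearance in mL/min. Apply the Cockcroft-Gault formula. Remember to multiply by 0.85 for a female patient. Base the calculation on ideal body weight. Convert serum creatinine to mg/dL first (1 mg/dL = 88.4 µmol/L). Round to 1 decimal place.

12.7 mL/min

SCr = 295 / 88.4 = 3.337 mg/dL
CrCl = (140 − 73) × 53.5 / (72 × 3.337) × 0.85 = 3584.5 / 240.26 × 0.85 ≈ 12.7 mL/min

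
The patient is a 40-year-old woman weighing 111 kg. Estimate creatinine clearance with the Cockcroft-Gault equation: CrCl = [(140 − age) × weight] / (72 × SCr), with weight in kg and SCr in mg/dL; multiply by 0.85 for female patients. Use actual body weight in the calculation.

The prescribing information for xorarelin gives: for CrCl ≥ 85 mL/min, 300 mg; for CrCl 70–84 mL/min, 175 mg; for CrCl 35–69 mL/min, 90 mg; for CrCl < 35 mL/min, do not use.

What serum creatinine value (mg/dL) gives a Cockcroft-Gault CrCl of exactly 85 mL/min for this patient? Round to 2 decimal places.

1.54 mg/dL

Standard dose requires CrCl ≥ 85 mL/min.
Set (140 − 40) × 111 × 0.85 / (72 × SCr) = 85
SCr = (140 − 40) × 111 × 0.85 / (72 × 85) = 1.542 mg/dL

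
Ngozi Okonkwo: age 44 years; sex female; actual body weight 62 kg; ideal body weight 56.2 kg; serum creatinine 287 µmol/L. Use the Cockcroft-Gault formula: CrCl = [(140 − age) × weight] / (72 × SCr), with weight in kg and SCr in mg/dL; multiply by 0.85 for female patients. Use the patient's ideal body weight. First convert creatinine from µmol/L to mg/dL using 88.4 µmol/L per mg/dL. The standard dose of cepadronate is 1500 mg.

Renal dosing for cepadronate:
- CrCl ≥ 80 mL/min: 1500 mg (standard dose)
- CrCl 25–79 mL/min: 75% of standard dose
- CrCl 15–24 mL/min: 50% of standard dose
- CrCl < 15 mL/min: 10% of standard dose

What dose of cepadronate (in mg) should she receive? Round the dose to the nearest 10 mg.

SCr = 287 / 88.4 = 3.247 mg/dL
CrCl = (140 − 44) × 56.2 / (72 × 3.247) × 0.85 = 5395.2 / 233.78 × 0.85 ≈ 19.6 mL/min
CrCl ≈ 20 mL/min → bracket 15–24 mL/min.
50% of 1500 mg = 750 mg

750 mg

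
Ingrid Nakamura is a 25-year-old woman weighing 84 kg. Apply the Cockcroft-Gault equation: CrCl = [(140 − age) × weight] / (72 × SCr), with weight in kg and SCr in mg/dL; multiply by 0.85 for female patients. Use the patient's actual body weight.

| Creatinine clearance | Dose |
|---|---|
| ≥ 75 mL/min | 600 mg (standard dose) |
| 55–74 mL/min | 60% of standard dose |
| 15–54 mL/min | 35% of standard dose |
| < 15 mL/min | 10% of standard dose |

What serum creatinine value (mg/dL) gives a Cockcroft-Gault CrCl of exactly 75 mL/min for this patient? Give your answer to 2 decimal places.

1.52 mg/dL

Standard dose requires CrCl ≥ 75 mL/min.
Set (140 − 25) × 84 × 0.85 / (72 × SCr) = 75
SCr = (140 − 25) × 84 × 0.85 / (72 × 75) = 1.521 mg/dL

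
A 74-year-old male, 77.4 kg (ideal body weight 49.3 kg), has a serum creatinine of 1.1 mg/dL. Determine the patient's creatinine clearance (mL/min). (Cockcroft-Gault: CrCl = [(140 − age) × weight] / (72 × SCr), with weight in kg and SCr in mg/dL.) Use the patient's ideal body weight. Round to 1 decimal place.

CrCl = (140 − 74) × 49.3 / (72 × 1.1) = 3253.8 / 79.20 ≈ 41.1 mL/min

41.1 mL/min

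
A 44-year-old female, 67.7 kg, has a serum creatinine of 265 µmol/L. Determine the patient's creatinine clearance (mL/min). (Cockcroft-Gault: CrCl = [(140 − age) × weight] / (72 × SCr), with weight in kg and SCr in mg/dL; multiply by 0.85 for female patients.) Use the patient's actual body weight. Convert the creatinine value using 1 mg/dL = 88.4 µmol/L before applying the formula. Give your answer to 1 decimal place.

25.6 mL/min

SCr = 265 / 88.4 = 2.998 mg/dL
CrCl = (140 − 44) × 67.7 / (72 × 2.998) × 0.85 = 6499.2 / 215.86 × 0.85 ≈ 25.6 mL/min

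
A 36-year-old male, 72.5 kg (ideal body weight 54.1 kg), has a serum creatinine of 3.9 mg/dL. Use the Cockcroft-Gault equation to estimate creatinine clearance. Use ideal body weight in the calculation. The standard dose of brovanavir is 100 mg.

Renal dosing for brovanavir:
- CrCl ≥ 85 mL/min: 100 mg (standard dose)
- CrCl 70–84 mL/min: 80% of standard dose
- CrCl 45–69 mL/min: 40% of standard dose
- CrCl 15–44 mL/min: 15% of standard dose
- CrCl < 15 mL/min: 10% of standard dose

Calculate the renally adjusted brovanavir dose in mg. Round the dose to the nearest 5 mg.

15 mg

CrCl = (140 − 36) × 54.1 / (72 × 3.9) = 5626.4 / 280.80 ≈ 20.0 mL/min
CrCl ≈ 20 mL/min → bracket 15–44 mL/min.
15% of 100 mg = 15 mg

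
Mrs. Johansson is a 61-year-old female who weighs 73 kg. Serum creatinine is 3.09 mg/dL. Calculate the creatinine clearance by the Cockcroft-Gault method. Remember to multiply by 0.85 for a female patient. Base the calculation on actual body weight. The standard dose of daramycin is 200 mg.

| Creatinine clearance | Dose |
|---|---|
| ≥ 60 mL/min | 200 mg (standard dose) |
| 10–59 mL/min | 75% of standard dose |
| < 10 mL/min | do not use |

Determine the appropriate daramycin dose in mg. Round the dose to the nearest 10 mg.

150 mg

CrCl = (140 − 61) × 73 / (72 × 3.09) × 0.85 = 5767.0 / 222.48 × 0.85 ≈ 22.0 mL/min
CrCl ≈ 22 mL/min → bracket 10–59 mL/min.
75% of 200 mg = 150 mg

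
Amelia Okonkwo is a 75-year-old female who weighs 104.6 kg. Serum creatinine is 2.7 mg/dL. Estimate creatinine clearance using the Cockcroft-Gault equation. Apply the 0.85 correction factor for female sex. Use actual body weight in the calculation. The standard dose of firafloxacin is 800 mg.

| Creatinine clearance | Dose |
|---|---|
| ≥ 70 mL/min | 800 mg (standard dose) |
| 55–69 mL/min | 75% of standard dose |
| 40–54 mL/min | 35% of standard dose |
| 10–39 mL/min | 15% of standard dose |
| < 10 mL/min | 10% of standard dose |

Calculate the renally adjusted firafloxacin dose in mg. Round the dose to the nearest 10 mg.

120 mg

CrCl = (140 − 75) × 104.6 / (72 × 2.7) × 0.85 = 6799.0 / 194.40 × 0.85 ≈ 29.7 mL/min
CrCl ≈ 30 mL/min → bracket 10–39 mL/min.
15% of 800 mg = 120 mg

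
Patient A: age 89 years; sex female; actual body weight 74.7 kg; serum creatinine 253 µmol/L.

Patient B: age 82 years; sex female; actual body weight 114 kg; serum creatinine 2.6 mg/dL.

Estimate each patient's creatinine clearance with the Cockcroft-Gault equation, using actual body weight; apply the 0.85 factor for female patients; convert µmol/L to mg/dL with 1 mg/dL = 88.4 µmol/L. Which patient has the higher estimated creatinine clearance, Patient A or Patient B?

Patient B

Patient A: SCr = 253 / 88.4 = 2.862 mg/dL
Patient A: CrCl = (140 − 89) × 74.7 / (72 × 2.862) × 0.85 = 3809.7 / 206.06 × 0.85 ≈ 15.7 mL/min
Patient B: CrCl = (140 − 82) × 114 / (72 × 2.6) × 0.85 = 6612.0 / 187.20 × 0.85 ≈ 30.0 mL/min
15.7 vs 30.0 mL/min → Patient B is higher.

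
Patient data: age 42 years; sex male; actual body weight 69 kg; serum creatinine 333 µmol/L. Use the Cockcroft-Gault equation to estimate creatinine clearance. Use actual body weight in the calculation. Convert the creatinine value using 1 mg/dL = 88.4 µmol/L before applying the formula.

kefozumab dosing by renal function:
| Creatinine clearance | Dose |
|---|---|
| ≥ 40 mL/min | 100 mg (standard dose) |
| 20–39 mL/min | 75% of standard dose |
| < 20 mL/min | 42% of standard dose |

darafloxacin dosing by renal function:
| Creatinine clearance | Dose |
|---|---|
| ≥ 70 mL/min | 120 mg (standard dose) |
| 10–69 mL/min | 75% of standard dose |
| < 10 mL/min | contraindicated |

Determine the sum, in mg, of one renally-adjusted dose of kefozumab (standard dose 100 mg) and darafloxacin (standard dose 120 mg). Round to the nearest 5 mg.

SCr = 333 / 88.4 = 3.767 mg/dL
CrCl = (140 − 42) × 69 / (72 × 3.767) = 6762.0 / 271.22 ≈ 24.9 mL/min
CrCl ≈ 25 mL/min.
kefozumab: 20–39 mL/min → 75% of 100 mg = 75 mg.
darafloxacin: 10–69 mL/min → 75% of 120 mg = 90 mg.
Total = 75 + 90 = 165 mg.

165 mg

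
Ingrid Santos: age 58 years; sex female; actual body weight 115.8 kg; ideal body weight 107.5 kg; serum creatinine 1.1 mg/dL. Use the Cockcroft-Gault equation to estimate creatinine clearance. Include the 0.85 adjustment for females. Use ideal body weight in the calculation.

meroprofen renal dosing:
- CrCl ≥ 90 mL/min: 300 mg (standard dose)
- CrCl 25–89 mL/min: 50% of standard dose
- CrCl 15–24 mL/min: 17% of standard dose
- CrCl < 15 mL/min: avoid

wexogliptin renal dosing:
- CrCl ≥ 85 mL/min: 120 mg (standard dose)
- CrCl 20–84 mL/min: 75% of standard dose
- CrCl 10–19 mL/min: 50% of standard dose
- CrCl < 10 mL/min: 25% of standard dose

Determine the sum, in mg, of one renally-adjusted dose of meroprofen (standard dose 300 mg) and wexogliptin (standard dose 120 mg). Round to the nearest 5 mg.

420 mg

CrCl = (140 − 58) × 107.5 / (72 × 1.1) × 0.85 = 8815.0 / 79.20 × 0.85 ≈ 94.6 mL/min
CrCl ≈ 95 mL/min.
meroprofen: ≥ 90 mL/min → 100% of 300 mg = 300 mg.
wexogliptin: ≥ 85 mL/min → 100% of 120 mg = 120 mg.
Total = 300 + 120 = 420 mg.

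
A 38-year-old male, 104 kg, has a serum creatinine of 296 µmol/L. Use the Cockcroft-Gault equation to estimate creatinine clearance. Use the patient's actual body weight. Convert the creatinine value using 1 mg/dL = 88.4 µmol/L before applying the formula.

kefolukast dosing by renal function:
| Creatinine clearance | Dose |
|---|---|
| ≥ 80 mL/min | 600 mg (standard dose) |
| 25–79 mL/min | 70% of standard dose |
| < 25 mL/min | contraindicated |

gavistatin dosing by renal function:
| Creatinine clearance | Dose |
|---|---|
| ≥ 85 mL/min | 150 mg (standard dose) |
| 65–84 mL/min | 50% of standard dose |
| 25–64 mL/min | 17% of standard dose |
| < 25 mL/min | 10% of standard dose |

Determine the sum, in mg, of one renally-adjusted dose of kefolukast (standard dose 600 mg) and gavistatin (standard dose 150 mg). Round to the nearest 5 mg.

445 mg

SCr = 296 / 88.4 = 3.348 mg/dL
CrCl = (140 − 38) × 104 / (72 × 3.348) = 10608.0 / 241.06 ≈ 44.0 mL/min
CrCl ≈ 44 mL/min.
kefolukast: 25–79 mL/min → 70% of 600 mg = 420 mg.
gavistatin: 25–64 mL/min → 17% of 150 mg = 25.5 mg.
Total = 420 + 25.5 = 445.5 mg.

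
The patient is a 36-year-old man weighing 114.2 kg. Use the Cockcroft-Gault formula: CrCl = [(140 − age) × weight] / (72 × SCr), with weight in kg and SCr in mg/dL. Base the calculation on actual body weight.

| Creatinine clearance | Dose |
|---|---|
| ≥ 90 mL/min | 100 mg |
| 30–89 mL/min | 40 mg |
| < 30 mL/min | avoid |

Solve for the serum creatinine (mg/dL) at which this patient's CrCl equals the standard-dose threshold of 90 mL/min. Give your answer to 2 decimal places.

1.83 mg/dL

Standard dose requires CrCl ≥ 90 mL/min.
Set (140 − 36) × 114.2 / (72 × SCr) = 90
SCr = (140 − 36) × 114.2 / (72 × 90) = 1.833 mg/dL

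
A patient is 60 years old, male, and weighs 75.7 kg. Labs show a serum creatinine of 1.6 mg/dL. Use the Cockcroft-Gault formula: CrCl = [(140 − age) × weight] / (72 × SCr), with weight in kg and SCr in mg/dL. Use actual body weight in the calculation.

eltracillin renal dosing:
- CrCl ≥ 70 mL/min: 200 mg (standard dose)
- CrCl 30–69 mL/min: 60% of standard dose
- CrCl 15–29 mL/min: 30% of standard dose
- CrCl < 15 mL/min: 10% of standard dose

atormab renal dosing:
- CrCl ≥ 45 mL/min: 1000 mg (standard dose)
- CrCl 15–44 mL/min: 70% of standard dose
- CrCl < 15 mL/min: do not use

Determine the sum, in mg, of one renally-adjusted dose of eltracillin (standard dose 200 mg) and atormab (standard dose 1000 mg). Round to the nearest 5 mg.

CrCl = (140 − 60) × 75.7 / (72 × 1.6) = 6056.0 / 115.20 ≈ 52.6 mL/min
CrCl ≈ 53 mL/min.
eltracillin: 30–69 mL/min → 60% of 200 mg = 120 mg.
atormab: ≥ 45 mL/min → 100% of 1000 mg = 1000 mg.
Total = 120 + 1000 = 1120 mg.

1120 mg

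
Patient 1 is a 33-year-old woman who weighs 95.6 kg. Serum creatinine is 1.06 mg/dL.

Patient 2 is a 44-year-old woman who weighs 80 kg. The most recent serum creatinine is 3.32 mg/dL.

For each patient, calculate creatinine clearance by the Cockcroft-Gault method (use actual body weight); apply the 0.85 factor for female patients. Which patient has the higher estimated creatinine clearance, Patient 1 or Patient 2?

Patient 1: CrCl = (140 − 33) × 95.6 / (72 × 1.06) × 0.85 = 10229.2 / 76.32 × 0.85 ≈ 113.9 mL/min
Patient 2: CrCl = (140 − 44) × 80 / (72 × 3.32) × 0.85 = 7680.0 / 239.04 × 0.85 ≈ 27.3 mL/min
113.9 vs 27.3 mL/min → Patient 1 is higher.

Patient 1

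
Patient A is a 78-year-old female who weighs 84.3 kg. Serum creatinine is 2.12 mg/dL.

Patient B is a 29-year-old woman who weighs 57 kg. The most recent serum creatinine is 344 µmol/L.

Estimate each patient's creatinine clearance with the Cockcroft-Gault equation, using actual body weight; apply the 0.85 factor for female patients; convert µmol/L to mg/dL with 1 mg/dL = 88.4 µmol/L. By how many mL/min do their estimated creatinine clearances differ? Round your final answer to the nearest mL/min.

Patient A: CrCl = (140 − 78) × 84.3 / (72 × 2.12) × 0.85 = 5226.6 / 152.64 × 0.85 ≈ 29.1 mL/min
Patient B: SCr = 344 / 88.4 = 3.891 mg/dL
Patient B: CrCl = (140 − 29) × 57 / (72 × 3.891) × 0.85 = 6327.0 / 280.15 × 0.85 ≈ 19.2 mL/min
|29.1 − 19.2| = 9.9 mL/min

10 mL/min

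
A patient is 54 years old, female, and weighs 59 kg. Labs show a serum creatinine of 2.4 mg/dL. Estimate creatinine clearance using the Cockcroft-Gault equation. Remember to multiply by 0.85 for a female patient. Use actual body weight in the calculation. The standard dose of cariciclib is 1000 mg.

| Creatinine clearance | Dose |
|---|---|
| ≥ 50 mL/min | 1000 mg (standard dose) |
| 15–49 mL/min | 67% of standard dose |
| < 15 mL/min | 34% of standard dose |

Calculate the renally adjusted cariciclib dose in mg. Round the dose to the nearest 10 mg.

CrCl = (140 − 54) × 59 / (72 × 2.4) × 0.85 = 5074.0 / 172.80 × 0.85 ≈ 25.0 mL/min
CrCl ≈ 25 mL/min → bracket 15–49 mL/min.
67% of 1000 mg = 670 mg

670 mg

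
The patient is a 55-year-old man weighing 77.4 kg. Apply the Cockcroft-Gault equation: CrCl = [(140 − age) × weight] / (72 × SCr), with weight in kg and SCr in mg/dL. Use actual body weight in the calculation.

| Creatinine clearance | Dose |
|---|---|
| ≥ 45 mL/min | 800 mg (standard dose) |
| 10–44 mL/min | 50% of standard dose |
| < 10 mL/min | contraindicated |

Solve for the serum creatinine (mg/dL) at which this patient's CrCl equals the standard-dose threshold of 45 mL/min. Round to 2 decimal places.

Standard dose requires CrCl ≥ 45 mL/min.
Set (140 − 55) × 77.4 / (72 × SCr) = 45
SCr = (140 − 55) × 77.4 / (72 × 45) = 2.031 mg/dL

2.03 mg/dL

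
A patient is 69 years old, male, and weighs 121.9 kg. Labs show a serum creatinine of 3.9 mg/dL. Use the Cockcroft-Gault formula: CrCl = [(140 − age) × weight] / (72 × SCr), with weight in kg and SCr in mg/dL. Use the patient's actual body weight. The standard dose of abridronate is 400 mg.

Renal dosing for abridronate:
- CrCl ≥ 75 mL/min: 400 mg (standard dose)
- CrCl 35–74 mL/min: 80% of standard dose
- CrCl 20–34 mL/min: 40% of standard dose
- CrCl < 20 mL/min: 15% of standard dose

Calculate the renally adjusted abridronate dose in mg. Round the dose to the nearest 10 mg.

160 mg

CrCl = (140 − 69) × 121.9 / (72 × 3.9) = 8654.9 / 280.80 ≈ 30.8 mL/min
CrCl ≈ 31 mL/min → bracket 20–34 mL/min.
40% of 400 mg = 160 mg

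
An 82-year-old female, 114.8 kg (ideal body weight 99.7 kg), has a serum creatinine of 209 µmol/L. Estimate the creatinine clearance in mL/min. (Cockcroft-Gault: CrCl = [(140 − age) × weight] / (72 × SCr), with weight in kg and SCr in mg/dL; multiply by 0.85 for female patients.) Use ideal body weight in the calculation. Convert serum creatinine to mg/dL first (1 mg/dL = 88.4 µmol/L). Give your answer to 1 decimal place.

SCr = 209 / 88.4 = 2.364 mg/dL
CrCl = (140 − 82) × 99.7 / (72 × 2.364) × 0.85 = 5782.6 / 170.21 × 0.85 ≈ 28.9 mL/min

28.9 mL/min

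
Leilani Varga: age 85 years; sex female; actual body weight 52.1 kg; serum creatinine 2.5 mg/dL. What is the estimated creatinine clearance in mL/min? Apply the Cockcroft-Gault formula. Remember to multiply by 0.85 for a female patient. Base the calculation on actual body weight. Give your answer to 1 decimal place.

13.5 mL/min

CrCl = (140 − 85) × 52.1 / (72 × 2.5) × 0.85 = 2865.5 / 180.00 × 0.85 ≈ 13.5 mL/min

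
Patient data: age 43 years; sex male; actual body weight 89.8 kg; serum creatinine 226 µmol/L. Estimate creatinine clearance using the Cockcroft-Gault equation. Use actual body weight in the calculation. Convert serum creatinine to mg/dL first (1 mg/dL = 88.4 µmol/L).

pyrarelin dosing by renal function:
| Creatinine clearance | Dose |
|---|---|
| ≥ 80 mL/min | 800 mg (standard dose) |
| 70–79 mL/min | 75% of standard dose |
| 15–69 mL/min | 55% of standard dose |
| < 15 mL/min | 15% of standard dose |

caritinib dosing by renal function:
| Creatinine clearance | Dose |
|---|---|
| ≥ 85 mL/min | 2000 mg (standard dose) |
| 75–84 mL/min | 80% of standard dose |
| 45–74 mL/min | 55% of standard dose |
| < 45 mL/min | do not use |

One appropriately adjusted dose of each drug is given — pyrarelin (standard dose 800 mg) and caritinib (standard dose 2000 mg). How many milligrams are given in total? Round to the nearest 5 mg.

SCr = 226 / 88.4 = 2.557 mg/dL
CrCl = (140 − 43) × 89.8 / (72 × 2.557) = 8710.6 / 184.10 ≈ 47.3 mL/min
CrCl ≈ 47 mL/min.
pyrarelin: 15–69 mL/min → 55% of 800 mg = 440 mg.
caritinib: 45–74 mL/min → 55% of 2000 mg = 1100 mg.
Total = 440 + 1100 = 1540 mg.

1540 mg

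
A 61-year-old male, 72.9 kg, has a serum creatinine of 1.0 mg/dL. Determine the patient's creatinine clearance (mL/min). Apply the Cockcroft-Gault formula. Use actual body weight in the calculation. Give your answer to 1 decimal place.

80.0 mL/min

CrCl = (140 − 61) × 72.9 / (72 × 1) = 5759.1 / 72.00 ≈ 80.0 mL/min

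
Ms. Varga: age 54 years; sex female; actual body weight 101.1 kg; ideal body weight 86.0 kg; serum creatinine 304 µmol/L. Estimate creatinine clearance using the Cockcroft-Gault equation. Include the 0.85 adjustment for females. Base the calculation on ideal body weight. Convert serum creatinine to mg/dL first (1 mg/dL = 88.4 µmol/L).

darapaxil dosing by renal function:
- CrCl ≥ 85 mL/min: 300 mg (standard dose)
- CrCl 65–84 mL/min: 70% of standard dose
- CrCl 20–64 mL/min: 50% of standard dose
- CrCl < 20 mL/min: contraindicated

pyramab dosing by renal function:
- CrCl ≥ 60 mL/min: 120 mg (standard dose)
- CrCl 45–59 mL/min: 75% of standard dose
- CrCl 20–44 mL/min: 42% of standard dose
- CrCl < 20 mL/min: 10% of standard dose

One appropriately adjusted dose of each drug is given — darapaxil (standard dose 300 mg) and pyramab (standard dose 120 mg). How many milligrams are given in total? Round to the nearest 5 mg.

SCr = 304 / 88.4 = 3.439 mg/dL
CrCl = (140 − 54) × 86 / (72 × 3.439) × 0.85 = 7396.0 / 247.61 × 0.85 ≈ 25.4 mL/min
CrCl ≈ 25 mL/min.
darapaxil: 20–64 mL/min → 50% of 300 mg = 150 mg.
pyramab: 20–44 mL/min → 42% of 120 mg = 50.4 mg.
Total = 150 + 50.4 = 200.4 mg.

200 mg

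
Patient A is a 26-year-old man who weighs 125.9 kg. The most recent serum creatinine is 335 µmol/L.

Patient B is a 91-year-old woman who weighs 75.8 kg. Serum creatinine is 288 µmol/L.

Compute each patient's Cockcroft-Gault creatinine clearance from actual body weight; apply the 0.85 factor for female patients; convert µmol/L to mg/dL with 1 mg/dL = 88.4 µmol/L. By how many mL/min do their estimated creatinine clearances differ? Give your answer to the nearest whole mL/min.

39 mL/min

Patient A: SCr = 335 / 88.4 = 3.79 mg/dL
Patient A: CrCl = (140 − 26) × 125.9 / (72 × 3.79) = 14352.6 / 272.88 ≈ 52.6 mL/min
Patient B: SCr = 288 / 88.4 = 3.258 mg/dL
Patient B: CrCl = (140 − 91) × 75.8 / (72 × 3.258) × 0.85 = 3714.2 / 234.58 × 0.85 ≈ 13.5 mL/min
|52.6 − 13.5| = 39.1 mL/min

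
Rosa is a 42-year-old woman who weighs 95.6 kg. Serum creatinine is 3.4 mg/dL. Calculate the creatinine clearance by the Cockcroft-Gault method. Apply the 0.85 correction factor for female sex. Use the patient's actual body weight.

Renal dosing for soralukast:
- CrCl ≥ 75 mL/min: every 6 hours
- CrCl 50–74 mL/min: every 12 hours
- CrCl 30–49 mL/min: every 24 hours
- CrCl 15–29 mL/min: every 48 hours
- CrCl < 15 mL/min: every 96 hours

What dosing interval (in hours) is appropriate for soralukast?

CrCl = (140 − 42) × 95.6 / (72 × 3.4) × 0.85 = 9368.8 / 244.80 × 0.85 ≈ 32.5 mL/min
CrCl ≈ 33 mL/min → bracket 30–49 mL/min → every 24 hours.

every 24 hours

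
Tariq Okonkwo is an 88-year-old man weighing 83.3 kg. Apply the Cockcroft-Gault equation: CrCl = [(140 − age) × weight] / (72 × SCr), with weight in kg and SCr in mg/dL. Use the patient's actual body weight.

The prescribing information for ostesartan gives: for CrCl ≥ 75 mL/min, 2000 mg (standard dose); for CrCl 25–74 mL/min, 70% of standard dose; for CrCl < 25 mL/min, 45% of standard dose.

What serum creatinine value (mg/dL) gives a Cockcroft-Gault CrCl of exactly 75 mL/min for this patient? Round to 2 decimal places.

Standard dose requires CrCl ≥ 75 mL/min.
Set (140 − 88) × 83.3 / (72 × SCr) = 75
SCr = (140 − 88) × 83.3 / (72 × 75) = 0.802 mg/dL

0.80 mg/dL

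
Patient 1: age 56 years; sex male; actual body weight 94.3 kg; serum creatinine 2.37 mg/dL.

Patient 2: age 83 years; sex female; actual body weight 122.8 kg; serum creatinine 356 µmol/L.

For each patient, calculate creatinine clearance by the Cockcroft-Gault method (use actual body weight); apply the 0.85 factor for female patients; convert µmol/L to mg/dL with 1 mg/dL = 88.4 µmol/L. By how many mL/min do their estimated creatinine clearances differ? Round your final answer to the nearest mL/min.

Patient 1: CrCl = (140 − 56) × 94.3 / (72 × 2.37) = 7921.2 / 170.64 ≈ 46.4 mL/min
Patient 2: SCr = 356 / 88.4 = 4.027 mg/dL
Patient 2: CrCl = (140 − 83) × 122.8 / (72 × 4.027) × 0.85 = 6999.6 / 289.94 × 0.85 ≈ 20.5 mL/min
|46.4 − 20.5| = 25.9 mL/min

26 mL/min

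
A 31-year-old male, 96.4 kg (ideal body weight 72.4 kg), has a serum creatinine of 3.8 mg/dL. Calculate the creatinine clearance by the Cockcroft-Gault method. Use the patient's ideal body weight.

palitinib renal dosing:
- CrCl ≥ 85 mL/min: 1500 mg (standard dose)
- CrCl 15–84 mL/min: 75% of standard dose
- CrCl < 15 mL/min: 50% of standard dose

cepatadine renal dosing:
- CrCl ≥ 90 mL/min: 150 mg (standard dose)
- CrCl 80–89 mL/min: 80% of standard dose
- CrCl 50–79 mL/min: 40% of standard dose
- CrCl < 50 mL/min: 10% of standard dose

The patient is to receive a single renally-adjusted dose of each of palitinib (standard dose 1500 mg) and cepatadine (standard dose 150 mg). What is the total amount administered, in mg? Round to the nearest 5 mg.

CrCl = (140 − 31) × 72.4 / (72 × 3.8) = 7891.6 / 273.60 ≈ 28.8 mL/min
CrCl ≈ 29 mL/min.
palitinib: 15–84 mL/min → 75% of 1500 mg = 1125 mg.
cepatadine: < 50 mL/min → 10% of 150 mg = 15 mg.
Total = 1125 + 15 = 1140 mg.

1140 mg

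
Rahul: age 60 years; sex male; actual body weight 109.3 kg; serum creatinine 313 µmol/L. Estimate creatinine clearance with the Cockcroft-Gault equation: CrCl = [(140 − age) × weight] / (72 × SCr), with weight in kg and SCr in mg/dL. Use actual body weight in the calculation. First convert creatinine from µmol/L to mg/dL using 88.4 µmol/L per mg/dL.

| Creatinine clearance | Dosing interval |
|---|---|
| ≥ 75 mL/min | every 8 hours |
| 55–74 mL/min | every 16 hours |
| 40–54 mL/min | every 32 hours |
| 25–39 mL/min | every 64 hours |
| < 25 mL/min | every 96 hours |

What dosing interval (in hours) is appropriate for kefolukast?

SCr = 313 / 88.4 = 3.541 mg/dL
CrCl = (140 − 60) × 109.3 / (72 × 3.541) = 8744.0 / 254.95 ≈ 34.3 mL/min
CrCl ≈ 34 mL/min → bracket 25–39 mL/min → every 64 hours.

every 64 hours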